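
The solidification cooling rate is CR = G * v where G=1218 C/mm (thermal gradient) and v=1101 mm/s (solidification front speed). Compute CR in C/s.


CR = 1218 * 1101 = 1341018 C/s


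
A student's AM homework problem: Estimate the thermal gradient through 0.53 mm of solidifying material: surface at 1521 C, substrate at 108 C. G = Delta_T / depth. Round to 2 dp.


G = (1521-108)/0.53 = 2666.04 C/mm


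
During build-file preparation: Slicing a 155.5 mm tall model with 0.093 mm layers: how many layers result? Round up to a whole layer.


Layers = ceil(155.5/0.093) = 1673


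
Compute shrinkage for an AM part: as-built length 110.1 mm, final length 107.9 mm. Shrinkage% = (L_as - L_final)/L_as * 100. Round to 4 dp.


Shrinkage = ((110.1-107.9)/110.1)*100 = 1.9982 %


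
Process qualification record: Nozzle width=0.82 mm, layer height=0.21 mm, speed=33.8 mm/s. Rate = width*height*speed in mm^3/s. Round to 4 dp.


Rate = 0.82 * 0.21 * 33.8 = 5.8204 mm^3/s


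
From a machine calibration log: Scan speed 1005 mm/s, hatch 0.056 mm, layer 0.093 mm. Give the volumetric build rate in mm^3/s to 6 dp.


Rate = 1005 * 0.056 * 0.093 = 5.23404 mm^3/s


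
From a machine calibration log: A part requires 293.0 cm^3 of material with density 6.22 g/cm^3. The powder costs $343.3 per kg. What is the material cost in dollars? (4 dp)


Mass = 293.0*6.22/1000 = 1.82246 kg
Cost = 1.82246 * 343.3 = 625.6505 $


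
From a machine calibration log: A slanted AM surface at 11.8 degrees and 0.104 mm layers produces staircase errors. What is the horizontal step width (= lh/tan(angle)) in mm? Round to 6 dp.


step = 0.104 / tan(11.8) = 0.49782 mm


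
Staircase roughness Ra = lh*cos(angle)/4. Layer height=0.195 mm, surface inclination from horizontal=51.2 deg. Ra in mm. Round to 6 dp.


Ra = 0.195 * cos(51.2) / 4 = 0.030547 mm


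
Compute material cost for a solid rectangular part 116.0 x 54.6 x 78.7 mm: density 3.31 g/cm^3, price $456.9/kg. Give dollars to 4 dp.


V = 116.0 * 54.6 * 78.7 = 498454.32 mm^3 = 498.45432 cm^3
Mass = 498.45432 * 3.31 / 1000 = 1.6498838 kg
Cost = 1.6498838 * 456.9 = 753.8319 $


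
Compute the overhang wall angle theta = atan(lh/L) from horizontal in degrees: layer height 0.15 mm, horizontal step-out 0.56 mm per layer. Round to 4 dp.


angle = atan(0.15/0.56) = 14.9951 degrees


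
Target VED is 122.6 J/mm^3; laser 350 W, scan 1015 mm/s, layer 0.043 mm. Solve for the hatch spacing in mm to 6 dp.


h = 350 / (122.6*1015*0.043) = 0.06541 mm


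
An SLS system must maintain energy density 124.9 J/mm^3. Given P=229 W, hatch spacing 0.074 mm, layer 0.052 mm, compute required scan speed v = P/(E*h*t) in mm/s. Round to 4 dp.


v = 229 / (124.9*0.074*0.052) = 476.4727 mm/s


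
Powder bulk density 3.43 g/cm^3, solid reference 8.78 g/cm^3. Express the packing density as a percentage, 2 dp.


Packing = (3.43/8.78)*100 = 39.07 %


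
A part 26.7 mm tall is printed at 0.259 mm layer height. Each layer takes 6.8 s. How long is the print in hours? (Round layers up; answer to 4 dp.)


Layers = ceil(26.7/0.259) = 104
t = 104 * 6.8 / 3600 = 0.1964 hrs


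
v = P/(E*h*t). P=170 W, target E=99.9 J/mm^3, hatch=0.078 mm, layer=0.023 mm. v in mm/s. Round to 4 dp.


v = 170 / (99.9*0.078*0.023) = 948.5517 mm/s


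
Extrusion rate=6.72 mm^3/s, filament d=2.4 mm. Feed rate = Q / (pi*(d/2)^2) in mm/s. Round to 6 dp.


A = pi*(2.4/2)^2 = 4.523893
v = 6.72 / 4.523893 = 1.485446 mm/s


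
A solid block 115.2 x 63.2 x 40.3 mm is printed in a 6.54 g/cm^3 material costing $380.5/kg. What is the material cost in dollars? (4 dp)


V = 115.2 * 63.2 * 40.3 = 293409.792 mm^3 = 293.409792 cm^3
Mass = 293.409792 * 6.54 / 1000 = 1.91890004 kg
Cost = 1.91890004 * 380.5 = 730.1415 $


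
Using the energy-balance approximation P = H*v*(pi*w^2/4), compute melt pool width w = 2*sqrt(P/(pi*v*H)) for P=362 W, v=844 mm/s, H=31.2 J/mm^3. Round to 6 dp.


w = 2*sqrt(362/(pi*844*31.2)) = 0.1323 mm


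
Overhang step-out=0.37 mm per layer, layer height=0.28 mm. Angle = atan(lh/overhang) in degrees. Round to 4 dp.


angle = atan(0.28/0.37) = 37.1169 degrees


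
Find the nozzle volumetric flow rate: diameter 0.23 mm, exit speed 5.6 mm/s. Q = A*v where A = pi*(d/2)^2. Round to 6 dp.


A = pi*(0.23/2)^2 = 0.04154756 mm^2
Q = 0.04154756 * 5.6 = 0.232666 mm^3/s


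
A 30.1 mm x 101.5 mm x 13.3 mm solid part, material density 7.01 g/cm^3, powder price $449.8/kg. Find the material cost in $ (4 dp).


V = 30.1 * 101.5 * 13.3 = 40633.495 mm^3 = 40.633495 cm^3
Mass = 40.633495 * 7.01 / 1000 = 0.2848408 kg
Cost = 0.2848408 * 449.8 = 128.1214 $


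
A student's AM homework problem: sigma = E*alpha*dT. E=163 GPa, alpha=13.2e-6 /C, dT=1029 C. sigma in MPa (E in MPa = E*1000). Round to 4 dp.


sigma = 163*1000 * 13.2e-6 * 1029 = 2213.9964 MPa


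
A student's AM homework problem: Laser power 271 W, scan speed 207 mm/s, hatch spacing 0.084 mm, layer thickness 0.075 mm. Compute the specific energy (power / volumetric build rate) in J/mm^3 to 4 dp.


Build rate = 207 * 0.084 * 0.075 = 1.3041 mm^3/s
SE = 271 / 1.3041 = 207.8061 J/mm^3


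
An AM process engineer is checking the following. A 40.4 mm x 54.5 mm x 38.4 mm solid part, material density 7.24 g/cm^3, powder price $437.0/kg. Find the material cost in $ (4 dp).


V = 40.4 * 54.5 * 38.4 = 84549.12 mm^3 = 84.54912 cm^3
Mass = 84.54912 * 7.24 / 1000 = 0.61213563 kg
Cost = 0.61213563 * 437.0 = 267.5033 $


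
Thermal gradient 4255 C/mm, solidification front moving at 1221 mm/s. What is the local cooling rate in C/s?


CR = 4255 * 1221 = 5195355 C/s


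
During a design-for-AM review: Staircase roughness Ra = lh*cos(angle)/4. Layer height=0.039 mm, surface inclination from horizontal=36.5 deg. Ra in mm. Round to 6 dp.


Ra = 0.039 * cos(36.5) / 4 = 0.007838 mm


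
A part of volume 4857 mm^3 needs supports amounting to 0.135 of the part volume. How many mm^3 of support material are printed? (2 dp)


V_support = 4857 * 0.135 = 655.7 mm^3


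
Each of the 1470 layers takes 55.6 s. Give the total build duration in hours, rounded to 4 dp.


t = 1470 * 55.6 / 3600 = 22.7033 hrs


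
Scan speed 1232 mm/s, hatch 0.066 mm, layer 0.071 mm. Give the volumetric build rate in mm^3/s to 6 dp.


Rate = 1232 * 0.066 * 0.071 = 5.773152 mm^3/s


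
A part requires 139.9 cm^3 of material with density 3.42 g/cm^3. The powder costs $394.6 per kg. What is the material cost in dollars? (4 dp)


Mass = 139.9*3.42/1000 = 0.478458 kg
Cost = 0.478458 * 394.6 = 188.7995 $


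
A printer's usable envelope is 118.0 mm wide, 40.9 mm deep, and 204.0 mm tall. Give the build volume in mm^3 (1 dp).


V = 118.0 * 40.9 * 204.0 = 984544.8 mm^3


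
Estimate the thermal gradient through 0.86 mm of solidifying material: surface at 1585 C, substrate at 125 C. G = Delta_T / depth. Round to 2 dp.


G = (1585-125)/0.86 = 1697.67 C/mm


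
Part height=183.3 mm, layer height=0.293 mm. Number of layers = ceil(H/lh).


Layers = ceil(183.3/0.293) = 626


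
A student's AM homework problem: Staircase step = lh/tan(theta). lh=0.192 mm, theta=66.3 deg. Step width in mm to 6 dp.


step = 0.192 / tan(66.3) = 0.084282 mm


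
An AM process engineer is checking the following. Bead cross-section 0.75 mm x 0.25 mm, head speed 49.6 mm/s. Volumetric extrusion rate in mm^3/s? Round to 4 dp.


Rate = 0.75 * 0.25 * 49.6 = 9.3 mm^3/s


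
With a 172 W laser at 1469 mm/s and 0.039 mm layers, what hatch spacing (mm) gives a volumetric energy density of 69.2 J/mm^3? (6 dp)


h = 172 / (69.2*1469*0.039) = 0.043385 mm


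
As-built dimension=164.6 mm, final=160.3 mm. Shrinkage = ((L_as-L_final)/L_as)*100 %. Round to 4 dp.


Shrinkage = ((164.6-160.3)/164.6)*100 = 2.6124 %


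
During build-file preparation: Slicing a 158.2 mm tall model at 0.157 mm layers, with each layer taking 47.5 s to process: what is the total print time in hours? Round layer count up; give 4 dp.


Layers = ceil(158.2/0.157) = 1008
t = 1008 * 47.5 / 3600 = 13.3 hrs


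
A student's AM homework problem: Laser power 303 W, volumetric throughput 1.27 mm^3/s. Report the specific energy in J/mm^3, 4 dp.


SE = 303 / 1.27 = 238.5827 J/mm^3


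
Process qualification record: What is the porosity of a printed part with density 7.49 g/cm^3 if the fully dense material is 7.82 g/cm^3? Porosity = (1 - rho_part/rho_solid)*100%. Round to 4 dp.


Porosity = (1-7.49/7.82)*100 = 4.2199 %


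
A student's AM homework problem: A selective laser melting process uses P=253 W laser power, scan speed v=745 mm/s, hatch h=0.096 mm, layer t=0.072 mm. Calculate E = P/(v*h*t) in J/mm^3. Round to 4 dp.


E = 253 / (745*0.096*0.072) = 49.1316 J/mm^3


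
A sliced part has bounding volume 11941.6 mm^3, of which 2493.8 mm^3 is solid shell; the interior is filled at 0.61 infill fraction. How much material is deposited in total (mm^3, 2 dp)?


V_infill = (11941.6 - 2493.8) * 0.61 = 5763.16
V_total = 2493.8 + 5763.16 = 8256.96 mm^3


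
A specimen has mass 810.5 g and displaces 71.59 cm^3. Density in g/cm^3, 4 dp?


rho = 810.5 / 71.59 = 11.3214 g/cm^3


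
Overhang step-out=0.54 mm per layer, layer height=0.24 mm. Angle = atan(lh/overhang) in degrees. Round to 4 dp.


angle = atan(0.24/0.54) = 23.9625 degrees


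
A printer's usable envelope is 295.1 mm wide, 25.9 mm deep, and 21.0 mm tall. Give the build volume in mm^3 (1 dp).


V = 295.1 * 25.9 * 21.0 = 160504.9 mm^3


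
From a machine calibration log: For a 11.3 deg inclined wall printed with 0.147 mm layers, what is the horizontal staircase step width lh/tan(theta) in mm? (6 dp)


step = 0.147 / tan(11.3) = 0.735663 mm


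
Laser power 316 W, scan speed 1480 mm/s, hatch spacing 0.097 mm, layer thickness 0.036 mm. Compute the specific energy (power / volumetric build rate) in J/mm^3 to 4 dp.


Build rate = 1480 * 0.097 * 0.036 = 5.16816 mm^3/s
SE = 316 / 5.16816 = 61.1436 J/mm^3


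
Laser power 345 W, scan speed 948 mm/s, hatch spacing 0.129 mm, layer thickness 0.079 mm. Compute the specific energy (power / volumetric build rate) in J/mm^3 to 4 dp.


Build rate = 948 * 0.129 * 0.079 = 9.661068 mm^3/s
SE = 345 / 9.661068 = 35.7103 J/mm^3


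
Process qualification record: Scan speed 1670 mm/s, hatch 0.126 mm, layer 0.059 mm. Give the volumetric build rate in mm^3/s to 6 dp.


Rate = 1670 * 0.126 * 0.059 = 12.41478 mm^3/s


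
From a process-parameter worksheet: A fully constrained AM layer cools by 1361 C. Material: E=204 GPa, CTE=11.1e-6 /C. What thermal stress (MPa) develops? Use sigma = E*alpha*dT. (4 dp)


sigma = 204*1000 * 11.1e-6 * 1361 = 3081.8484 MPa


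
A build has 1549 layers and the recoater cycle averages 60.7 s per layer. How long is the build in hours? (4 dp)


t = 1549 * 60.7 / 3600 = 26.1179 hrs


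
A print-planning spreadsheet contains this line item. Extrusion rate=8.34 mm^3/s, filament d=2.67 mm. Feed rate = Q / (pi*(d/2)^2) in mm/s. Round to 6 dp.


A = pi*(2.67/2)^2 = 5.599025
v = 8.34 / 5.599025 = 1.489545 mm/s


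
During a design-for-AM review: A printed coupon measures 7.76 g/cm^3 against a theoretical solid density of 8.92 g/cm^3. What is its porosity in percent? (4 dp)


Porosity = (1-7.76/8.92)*100 = 13.0045 %


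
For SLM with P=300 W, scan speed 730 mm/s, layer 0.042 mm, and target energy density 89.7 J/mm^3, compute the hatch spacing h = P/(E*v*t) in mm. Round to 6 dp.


h = 300 / (89.7*730*0.042) = 0.109083 mm


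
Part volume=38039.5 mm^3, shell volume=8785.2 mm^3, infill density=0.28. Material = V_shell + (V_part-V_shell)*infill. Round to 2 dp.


V_infill = (38039.5 - 8785.2) * 0.28 = 8191.2
V_total = 8785.2 + 8191.2 = 16976.4 mm^3


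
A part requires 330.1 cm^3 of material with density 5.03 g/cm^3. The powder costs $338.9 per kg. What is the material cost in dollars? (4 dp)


Mass = 330.1*5.03/1000 = 1.660403 kg
Cost = 1.660403 * 338.9 = 562.7106 $


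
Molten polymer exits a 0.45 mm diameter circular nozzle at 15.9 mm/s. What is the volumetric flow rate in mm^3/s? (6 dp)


A = pi*(0.45/2)^2 = 0.15904313 mm^2
Q = 0.15904313 * 15.9 = 2.528786 mm^3/s


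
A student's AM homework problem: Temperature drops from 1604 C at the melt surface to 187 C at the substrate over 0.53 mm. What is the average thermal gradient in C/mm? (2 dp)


G = (1604-187)/0.53 = 2673.58 C/mm


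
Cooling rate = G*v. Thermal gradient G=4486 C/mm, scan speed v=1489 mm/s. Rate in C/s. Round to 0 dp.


CR = 4486 * 1489 = 6679654 C/s


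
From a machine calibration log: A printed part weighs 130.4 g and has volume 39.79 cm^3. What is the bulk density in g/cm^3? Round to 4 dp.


rho = 130.4 / 39.79 = 3.2772 g/cm^3


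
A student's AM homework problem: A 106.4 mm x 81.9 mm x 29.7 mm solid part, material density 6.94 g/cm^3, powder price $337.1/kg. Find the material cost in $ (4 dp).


V = 106.4 * 81.9 * 29.7 = 258810.552 mm^3 = 258.810552 cm^3
Mass = 258.810552 * 6.94 / 1000 = 1.79614523 kg
Cost = 1.79614523 * 337.1 = 605.4806 $


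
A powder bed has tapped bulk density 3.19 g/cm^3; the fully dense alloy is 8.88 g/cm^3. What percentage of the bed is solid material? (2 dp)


Packing = (3.19/8.88)*100 = 35.92 %


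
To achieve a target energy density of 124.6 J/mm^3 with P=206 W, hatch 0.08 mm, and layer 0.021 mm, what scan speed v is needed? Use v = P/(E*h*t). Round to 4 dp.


v = 206 / (124.6*0.08*0.021) = 984.1015 mm/s


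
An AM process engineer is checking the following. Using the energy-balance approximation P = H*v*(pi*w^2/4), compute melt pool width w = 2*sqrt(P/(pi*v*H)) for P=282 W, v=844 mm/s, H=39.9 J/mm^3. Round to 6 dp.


w = 2*sqrt(282/(pi*844*39.9)) = 0.103258 mm


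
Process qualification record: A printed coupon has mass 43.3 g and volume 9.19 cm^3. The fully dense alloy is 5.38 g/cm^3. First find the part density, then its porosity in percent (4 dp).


rho_part = 43.3 / 9.19 = 4.71164309 g/cm^3
Porosity = (1 - 4.71164309/5.38)*100 = 12.423 %


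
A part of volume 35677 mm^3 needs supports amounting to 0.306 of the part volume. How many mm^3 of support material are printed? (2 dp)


V_support = 35677 * 0.306 = 10917.16 mm^3


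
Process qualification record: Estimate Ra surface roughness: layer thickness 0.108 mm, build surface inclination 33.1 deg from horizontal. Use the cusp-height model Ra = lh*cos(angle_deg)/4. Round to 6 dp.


Ra = 0.108 * cos(33.1) / 4 = 0.022618 mm


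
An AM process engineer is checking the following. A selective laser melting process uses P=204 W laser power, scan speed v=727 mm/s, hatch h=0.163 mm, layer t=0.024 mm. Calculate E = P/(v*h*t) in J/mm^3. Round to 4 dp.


E = 204 / (727*0.163*0.024) = 71.7294 J/mm^3


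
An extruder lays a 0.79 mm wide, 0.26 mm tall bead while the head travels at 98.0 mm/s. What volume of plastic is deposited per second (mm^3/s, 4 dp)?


Rate = 0.79 * 0.26 * 98.0 = 20.1292 mm^3/s


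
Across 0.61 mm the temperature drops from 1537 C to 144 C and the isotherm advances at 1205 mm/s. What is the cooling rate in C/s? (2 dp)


G = (1537-144)/0.61 = 2283.60655738 C/mm
CR = 2283.60655738 * 1205 = 2751745.9 C/s


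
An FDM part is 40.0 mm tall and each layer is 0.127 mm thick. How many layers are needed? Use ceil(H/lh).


Layers = ceil(40.0/0.127) = 315


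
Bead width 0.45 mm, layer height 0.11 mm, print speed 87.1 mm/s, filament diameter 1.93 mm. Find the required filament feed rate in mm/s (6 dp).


Q = 0.45 * 0.11 * 87.1 = 4.31145 mm^3/s
A_fil = pi*(1.93/2)^2 = 2.92552962 mm^2
v_feed = 4.31145 / 2.92552962 = 1.473733 mm/s


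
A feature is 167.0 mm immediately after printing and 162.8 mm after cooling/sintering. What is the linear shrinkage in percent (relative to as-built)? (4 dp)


Shrinkage = ((167.0-162.8)/167.0)*100 = 2.515 %


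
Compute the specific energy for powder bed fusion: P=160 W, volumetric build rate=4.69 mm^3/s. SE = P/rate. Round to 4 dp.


SE = 160 / 4.69 = 34.1151 J/mm^3


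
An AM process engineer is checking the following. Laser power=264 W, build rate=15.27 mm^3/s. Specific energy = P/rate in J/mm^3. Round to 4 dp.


SE = 264 / 15.27 = 17.2888 J/mm^3


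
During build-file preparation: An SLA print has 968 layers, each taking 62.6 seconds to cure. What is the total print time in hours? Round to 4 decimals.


t = 968 * 62.6 / 3600 = 16.8324 hrs


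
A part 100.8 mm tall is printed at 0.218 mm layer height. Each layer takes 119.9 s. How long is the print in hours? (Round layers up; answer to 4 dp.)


Layers = ceil(100.8/0.218) = 463
t = 463 * 119.9 / 3600 = 15.4205 hrs


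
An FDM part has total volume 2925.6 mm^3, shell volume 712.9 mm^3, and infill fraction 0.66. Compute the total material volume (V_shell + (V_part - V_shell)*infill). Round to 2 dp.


V_infill = (2925.6 - 712.9) * 0.66 = 1460.38
V_total = 712.9 + 1460.38 = 2173.28 mm^3


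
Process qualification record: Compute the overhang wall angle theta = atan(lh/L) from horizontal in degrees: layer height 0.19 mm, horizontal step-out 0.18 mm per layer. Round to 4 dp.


angle = atan(0.19/0.18) = 46.5482 degrees


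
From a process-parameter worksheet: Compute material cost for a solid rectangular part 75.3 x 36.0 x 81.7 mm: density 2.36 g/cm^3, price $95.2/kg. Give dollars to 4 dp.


V = 75.3 * 36.0 * 81.7 = 221472.36 mm^3 = 221.47236 cm^3
Mass = 221.47236 * 2.36 / 1000 = 0.52267477 kg
Cost = 0.52267477 * 95.2 = 49.7586 $


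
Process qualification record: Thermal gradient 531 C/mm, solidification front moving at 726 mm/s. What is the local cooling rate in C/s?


CR = 531 * 726 = 385506 C/s


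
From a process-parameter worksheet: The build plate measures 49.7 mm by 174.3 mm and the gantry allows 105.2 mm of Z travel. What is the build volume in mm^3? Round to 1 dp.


V = 49.7 * 174.3 * 105.2 = 911317.1 mm^3


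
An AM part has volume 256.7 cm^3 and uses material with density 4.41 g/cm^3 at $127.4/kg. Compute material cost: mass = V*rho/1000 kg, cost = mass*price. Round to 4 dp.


Mass = 256.7*4.41/1000 = 1.132047 kg
Cost = 1.132047 * 127.4 = 144.2228 $


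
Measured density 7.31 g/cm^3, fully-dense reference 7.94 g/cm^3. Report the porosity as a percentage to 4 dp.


Porosity = (1-7.31/7.94)*100 = 7.9345 %


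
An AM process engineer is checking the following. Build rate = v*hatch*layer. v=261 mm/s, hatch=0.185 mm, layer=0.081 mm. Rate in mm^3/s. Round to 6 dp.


Rate = 261 * 0.185 * 0.081 = 3.911085 mm^3/s


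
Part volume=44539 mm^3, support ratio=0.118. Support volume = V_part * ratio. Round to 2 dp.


V_support = 44539 * 0.118 = 5255.6 mm^3


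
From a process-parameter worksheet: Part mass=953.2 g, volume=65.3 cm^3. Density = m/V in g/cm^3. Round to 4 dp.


rho = 953.2 / 65.3 = 14.5972 g/cm^3


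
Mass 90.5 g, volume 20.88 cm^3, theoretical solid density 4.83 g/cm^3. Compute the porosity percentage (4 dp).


rho_part = 90.5 / 20.88 = 4.33429119 g/cm^3
Porosity = (1 - 4.33429119/4.83)*100 = 10.2631 %


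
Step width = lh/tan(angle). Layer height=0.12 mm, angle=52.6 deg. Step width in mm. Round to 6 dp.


step = 0.12 / tan(52.6) = 0.091747 mm


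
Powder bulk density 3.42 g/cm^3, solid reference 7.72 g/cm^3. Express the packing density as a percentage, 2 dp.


Packing = (3.42/7.72)*100 = 44.3 %


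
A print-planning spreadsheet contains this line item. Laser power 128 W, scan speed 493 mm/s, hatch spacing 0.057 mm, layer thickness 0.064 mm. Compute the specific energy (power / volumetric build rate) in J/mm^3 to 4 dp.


Build rate = 493 * 0.057 * 0.064 = 1.798464 mm^3/s
SE = 128 / 1.798464 = 71.1718 J/mm^3


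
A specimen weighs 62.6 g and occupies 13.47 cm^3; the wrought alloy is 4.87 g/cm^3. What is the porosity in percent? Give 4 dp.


rho_part = 62.6 / 13.47 = 4.64736451 g/cm^3
Porosity = (1 - 4.64736451/4.87)*100 = 4.5716 %


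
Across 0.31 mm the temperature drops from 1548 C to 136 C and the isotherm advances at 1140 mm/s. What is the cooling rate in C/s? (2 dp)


G = (1548-136)/0.31 = 4554.83870968 C/mm
CR = 4554.83870968 * 1140 = 5192516.13 C/s


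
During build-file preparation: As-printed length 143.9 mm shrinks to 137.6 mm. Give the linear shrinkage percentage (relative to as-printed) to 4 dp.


Shrinkage = ((143.9-137.6)/143.9)*100 = 4.378 %


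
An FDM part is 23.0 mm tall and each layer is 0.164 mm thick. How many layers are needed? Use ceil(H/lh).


Layers = ceil(23.0/0.164) = 141


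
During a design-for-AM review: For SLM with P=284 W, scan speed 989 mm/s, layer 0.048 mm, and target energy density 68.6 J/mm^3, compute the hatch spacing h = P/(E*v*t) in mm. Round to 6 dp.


h = 284 / (68.6*989*0.048) = 0.087208 mm


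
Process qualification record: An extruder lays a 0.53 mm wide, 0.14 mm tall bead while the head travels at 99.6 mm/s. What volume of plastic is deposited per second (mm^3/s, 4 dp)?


Rate = 0.53 * 0.14 * 99.6 = 7.3903 mm^3/s


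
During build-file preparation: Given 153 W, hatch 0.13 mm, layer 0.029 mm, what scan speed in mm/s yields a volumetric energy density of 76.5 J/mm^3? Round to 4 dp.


v = 153 / (76.5*0.13*0.029) = 530.504 mm/s


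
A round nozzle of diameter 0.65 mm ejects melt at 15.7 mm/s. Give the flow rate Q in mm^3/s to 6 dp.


A = pi*(0.65/2)^2 = 0.33183072 mm^2
Q = 0.33183072 * 15.7 = 5.209742 mm^3/s


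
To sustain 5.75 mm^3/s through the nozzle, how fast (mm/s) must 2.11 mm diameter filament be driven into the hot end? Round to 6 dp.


A = pi*(2.11/2)^2 = 3.496671
v = 5.75 / 3.496671 = 1.644421 mm/s


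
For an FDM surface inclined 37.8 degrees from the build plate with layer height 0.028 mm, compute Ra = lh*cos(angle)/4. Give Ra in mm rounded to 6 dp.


Ra = 0.028 * cos(37.8) / 4 = 0.005531 mm


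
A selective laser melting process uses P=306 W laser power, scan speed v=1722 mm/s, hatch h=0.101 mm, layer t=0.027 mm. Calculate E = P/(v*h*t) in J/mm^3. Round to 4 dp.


E = 306 / (1722*0.101*0.027) = 65.1633 J/mm^3


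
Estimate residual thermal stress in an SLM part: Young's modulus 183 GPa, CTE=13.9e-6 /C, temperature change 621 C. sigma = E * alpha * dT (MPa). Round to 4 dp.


sigma = 183*1000 * 13.9e-6 * 621 = 1579.6377 MPa


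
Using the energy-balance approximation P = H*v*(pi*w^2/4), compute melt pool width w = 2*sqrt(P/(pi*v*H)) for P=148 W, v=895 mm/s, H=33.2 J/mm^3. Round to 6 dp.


w = 2*sqrt(148/(pi*895*33.2)) = 0.079635 mm


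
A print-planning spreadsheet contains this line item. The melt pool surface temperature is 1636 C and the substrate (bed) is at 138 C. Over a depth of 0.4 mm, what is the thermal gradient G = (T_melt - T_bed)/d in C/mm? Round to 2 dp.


G = (1636-138)/0.4 = 3745.0 C/mm


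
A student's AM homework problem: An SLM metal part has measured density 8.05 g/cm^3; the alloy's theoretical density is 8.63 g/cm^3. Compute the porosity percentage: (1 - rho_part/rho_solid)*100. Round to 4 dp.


Porosity = (1-8.05/8.63)*100 = 6.7207 %


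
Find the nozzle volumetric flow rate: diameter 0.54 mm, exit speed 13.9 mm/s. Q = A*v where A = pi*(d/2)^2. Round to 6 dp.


A = pi*(0.54/2)^2 = 0.2290221 mm^2
Q = 0.2290221 * 13.9 = 3.183407 mm^3/s


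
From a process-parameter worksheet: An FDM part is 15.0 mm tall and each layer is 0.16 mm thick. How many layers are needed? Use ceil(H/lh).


Layers = ceil(15.0/0.16) = 94


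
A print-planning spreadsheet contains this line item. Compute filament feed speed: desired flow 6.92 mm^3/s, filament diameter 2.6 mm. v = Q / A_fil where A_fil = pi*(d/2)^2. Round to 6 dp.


A = pi*(2.6/2)^2 = 5.309292
v = 6.92 / 5.309292 = 1.303375 mm/s


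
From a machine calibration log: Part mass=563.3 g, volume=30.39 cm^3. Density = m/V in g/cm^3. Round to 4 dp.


rho = 563.3 / 30.39 = 18.5357 g/cm^3


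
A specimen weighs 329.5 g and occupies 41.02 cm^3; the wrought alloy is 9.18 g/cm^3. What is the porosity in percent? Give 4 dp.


rho_part = 329.5 / 41.02 = 8.03266699 g/cm^3
Porosity = (1 - 8.03266699/9.18)*100 = 12.4982 %


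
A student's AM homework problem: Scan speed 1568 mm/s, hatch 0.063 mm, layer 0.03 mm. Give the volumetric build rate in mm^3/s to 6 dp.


Rate = 1568 * 0.063 * 0.03 = 2.96352 mm^3/s


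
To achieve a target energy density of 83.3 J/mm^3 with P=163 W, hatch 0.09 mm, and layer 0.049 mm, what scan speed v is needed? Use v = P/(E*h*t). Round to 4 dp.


v = 163 / (83.3*0.09*0.049) = 443.7149 mm/s


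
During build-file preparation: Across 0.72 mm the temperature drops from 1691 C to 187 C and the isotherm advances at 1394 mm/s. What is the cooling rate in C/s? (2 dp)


G = (1691-187)/0.72 = 2088.88888889 C/mm
CR = 2088.88888889 * 1394 = 2911911.11 C/s


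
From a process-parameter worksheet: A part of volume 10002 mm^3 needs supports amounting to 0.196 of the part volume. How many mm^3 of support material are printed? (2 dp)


V_support = 10002 * 0.196 = 1960.39 mm^3


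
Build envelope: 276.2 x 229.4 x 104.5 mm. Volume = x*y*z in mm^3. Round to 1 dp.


V = 276.2 * 229.4 * 104.5 = 6621149.3 mm^3


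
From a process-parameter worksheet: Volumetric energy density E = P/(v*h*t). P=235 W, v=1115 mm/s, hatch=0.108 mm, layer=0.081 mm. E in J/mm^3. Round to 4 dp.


E = 235 / (1115*0.108*0.081) = 24.0926 J/mm^3


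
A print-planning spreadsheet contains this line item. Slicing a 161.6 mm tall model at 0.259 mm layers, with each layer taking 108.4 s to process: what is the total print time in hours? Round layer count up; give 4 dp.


Layers = ceil(161.6/0.259) = 624
t = 624 * 108.4 / 3600 = 18.7893 hrs


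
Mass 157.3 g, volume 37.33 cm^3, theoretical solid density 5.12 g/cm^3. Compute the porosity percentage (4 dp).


rho_part = 157.3 / 37.33 = 4.21376909 g/cm^3
Porosity = (1 - 4.21376909/5.12)*100 = 17.6998 %


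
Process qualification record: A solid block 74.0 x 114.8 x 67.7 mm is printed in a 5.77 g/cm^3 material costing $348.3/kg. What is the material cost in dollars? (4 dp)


V = 74.0 * 114.8 * 67.7 = 575125.04 mm^3 = 575.12504 cm^3
Mass = 575.12504 * 5.77 / 1000 = 3.31847148 kg
Cost = 3.31847148 * 348.3 = 1155.8236 $


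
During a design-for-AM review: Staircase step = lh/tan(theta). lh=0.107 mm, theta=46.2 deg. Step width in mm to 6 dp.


step = 0.107 / tan(46.2) = 0.102609 mm


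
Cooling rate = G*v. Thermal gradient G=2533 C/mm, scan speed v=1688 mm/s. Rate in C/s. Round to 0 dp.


CR = 2533 * 1688 = 4275704 C/s


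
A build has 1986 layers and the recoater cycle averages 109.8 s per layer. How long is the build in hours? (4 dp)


t = 1986 * 109.8 / 3600 = 60.573 hrs


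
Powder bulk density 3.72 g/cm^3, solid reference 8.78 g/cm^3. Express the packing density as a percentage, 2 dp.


Packing = (3.72/8.78)*100 = 42.37 %


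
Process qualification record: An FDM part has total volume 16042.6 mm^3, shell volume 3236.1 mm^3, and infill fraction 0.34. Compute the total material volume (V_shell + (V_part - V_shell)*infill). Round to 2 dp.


V_infill = (16042.6 - 3236.1) * 0.34 = 4354.21
V_total = 3236.1 + 4354.21 = 7590.31 mm^3


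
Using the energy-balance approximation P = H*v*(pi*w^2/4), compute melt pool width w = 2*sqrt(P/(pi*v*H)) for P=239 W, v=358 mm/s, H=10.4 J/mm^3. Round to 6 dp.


w = 2*sqrt(239/(pi*358*10.4)) = 0.285888 mm


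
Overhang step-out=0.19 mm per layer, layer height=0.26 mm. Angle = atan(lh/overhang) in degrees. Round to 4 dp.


angle = atan(0.26/0.19) = 53.8418 degrees


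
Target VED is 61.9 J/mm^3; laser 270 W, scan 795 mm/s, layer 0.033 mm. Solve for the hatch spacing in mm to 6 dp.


h = 270 / (61.9*795*0.033) = 0.166262 mm


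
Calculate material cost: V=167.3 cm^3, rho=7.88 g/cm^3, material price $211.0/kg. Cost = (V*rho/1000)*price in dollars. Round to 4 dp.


Mass = 167.3*7.88/1000 = 1.318324 kg
Cost = 1.318324 * 211.0 = 278.1664 $


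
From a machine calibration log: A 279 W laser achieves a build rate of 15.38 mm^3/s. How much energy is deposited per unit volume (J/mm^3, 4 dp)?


SE = 279 / 15.38 = 18.1404 J/mm^3


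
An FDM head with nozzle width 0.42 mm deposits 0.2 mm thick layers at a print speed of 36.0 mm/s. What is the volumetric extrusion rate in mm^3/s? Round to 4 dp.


Rate = 0.42 * 0.2 * 36.0 = 3.024 mm^3/s


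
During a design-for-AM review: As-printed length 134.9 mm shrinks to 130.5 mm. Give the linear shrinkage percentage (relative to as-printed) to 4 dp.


Shrinkage = ((134.9-130.5)/134.9)*100 = 3.2617 %


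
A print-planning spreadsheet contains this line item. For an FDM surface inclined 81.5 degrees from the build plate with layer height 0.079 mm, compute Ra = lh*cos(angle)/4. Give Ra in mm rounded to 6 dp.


Ra = 0.079 * cos(81.5) / 4 = 0.002919 mm


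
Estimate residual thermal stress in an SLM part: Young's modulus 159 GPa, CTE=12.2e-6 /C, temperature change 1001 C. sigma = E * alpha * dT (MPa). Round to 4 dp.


sigma = 159*1000 * 12.2e-6 * 1001 = 1941.7398 MPa


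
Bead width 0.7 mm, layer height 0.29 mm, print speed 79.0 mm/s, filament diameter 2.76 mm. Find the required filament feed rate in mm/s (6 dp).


Q = 0.7 * 0.29 * 79.0 = 16.037 mm^3/s
A_fil = pi*(2.76/2)^2 = 5.98284905 mm^2
v_feed = 16.037 / 5.98284905 = 2.680496 mm/s


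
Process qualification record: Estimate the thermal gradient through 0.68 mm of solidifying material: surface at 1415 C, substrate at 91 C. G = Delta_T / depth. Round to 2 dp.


G = (1415-91)/0.68 = 1947.06 C/mm


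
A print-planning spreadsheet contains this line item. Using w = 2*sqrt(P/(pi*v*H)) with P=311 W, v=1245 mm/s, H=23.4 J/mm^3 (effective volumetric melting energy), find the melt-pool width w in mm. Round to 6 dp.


w = 2*sqrt(311/(pi*1245*23.4)) = 0.116585 mm


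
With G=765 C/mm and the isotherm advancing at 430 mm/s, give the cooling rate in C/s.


CR = 765 * 430 = 328950 C/s


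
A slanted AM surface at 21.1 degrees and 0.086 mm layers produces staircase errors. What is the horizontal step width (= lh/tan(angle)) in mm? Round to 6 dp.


step = 0.086 / tan(21.1) = 0.222874 mm


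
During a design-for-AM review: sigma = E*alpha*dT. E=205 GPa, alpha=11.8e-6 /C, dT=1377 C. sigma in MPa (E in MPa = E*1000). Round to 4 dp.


sigma = 205*1000 * 11.8e-6 * 1377 = 3330.963 MPa


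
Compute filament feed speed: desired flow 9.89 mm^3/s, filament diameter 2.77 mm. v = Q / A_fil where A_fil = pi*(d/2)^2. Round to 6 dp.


A = pi*(2.77/2)^2 = 6.026282
v = 9.89 / 6.026282 = 1.641145 mm/s


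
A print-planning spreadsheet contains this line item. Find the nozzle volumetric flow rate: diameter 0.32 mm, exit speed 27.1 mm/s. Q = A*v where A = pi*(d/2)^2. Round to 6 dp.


A = pi*(0.32/2)^2 = 0.08042477 mm^2
Q = 0.08042477 * 27.1 = 2.179511 mm^3/s


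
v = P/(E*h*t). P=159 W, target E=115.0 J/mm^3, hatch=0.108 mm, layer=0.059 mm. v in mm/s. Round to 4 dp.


v = 159 / (115.0*0.108*0.059) = 216.9819 mm/s


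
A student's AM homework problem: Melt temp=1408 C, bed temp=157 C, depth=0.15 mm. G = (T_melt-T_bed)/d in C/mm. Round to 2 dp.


G = (1408-157)/0.15 = 8340.0 C/mm


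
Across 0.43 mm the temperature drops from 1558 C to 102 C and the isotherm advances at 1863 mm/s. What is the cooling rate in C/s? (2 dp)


G = (1558-102)/0.43 = 3386.04651163 C/mm
CR = 3386.04651163 * 1863 = 6308204.65 C/s


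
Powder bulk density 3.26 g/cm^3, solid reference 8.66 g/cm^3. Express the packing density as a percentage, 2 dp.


Packing = (3.26/8.66)*100 = 37.64 %


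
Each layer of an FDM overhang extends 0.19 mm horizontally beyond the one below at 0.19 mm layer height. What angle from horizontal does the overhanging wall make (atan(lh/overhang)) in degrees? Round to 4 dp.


angle = atan(0.19/0.19) = 45.0 degrees


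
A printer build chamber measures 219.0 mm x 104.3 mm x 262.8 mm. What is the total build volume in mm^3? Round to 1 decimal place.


V = 219.0 * 104.3 * 262.8 = 6002798.8 mm^3


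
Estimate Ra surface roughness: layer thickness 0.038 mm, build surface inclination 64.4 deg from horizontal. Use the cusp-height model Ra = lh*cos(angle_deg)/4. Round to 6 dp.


Ra = 0.038 * cos(64.4) / 4 = 0.004105 mm


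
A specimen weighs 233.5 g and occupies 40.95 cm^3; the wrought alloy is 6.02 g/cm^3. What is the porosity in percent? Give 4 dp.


rho_part = 233.5 / 40.95 = 5.7020757 g/cm^3
Porosity = (1 - 5.7020757/6.02)*100 = 5.2811 %


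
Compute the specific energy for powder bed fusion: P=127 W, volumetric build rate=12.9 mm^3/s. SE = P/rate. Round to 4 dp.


SE = 127 / 12.9 = 9.845 J/mm^3


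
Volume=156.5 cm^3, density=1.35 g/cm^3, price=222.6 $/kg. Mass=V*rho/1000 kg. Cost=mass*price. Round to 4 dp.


Mass = 156.5*1.35/1000 = 0.211275 kg
Cost = 0.211275 * 222.6 = 47.0298 $


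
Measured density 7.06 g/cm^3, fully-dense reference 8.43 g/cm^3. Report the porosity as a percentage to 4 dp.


Porosity = (1-7.06/8.43)*100 = 16.2515 %


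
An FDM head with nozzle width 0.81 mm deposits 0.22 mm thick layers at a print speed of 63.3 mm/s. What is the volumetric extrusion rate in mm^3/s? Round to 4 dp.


Rate = 0.81 * 0.22 * 63.3 = 11.2801 mm^3/s


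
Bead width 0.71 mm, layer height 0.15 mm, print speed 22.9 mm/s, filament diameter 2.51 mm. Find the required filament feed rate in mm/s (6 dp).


Q = 0.71 * 0.15 * 22.9 = 2.43885 mm^3/s
A_fil = pi*(2.51/2)^2 = 4.94808697 mm^2
v_feed = 2.43885 / 4.94808697 = 0.492887 mm/s


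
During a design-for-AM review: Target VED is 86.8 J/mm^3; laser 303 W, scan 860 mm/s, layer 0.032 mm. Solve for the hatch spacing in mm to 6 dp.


h = 303 / (86.8*860*0.032) = 0.126845 mm


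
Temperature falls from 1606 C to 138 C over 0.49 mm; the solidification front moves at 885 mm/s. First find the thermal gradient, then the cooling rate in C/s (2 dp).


G = (1606-138)/0.49 = 2995.91836735 C/mm
CR = 2995.91836735 * 885 = 2651387.76 C/s


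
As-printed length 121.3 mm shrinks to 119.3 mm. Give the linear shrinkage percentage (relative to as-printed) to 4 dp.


Shrinkage = ((121.3-119.3)/121.3)*100 = 1.6488 %


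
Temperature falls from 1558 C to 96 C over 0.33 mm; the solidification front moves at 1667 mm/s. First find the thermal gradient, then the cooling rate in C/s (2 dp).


G = (1558-96)/0.33 = 4430.3030303 C/mm
CR = 4430.3030303 * 1667 = 7385315.15 C/s


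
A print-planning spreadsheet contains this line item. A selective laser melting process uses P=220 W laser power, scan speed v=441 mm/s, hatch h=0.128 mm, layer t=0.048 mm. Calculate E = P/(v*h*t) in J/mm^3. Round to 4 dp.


E = 220 / (441*0.128*0.048) = 81.1957 J/mm^3


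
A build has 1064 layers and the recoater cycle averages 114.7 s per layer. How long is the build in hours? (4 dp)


t = 1064 * 114.7 / 3600 = 33.9002 hrs


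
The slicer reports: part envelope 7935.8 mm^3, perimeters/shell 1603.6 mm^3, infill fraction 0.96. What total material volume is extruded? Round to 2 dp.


V_infill = (7935.8 - 1603.6) * 0.96 = 6078.91
V_total = 1603.6 + 6078.91 = 7682.51 mm^3


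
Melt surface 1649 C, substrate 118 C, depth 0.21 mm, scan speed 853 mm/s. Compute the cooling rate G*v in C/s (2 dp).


G = (1649-118)/0.21 = 7290.47619048 C/mm
CR = 7290.47619048 * 853 = 6218776.19 C/s


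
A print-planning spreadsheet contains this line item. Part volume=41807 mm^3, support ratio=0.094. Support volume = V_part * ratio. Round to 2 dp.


V_support = 41807 * 0.094 = 3929.86 mm^3


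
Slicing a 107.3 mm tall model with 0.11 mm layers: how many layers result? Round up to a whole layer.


Layers = ceil(107.3/0.11) = 976


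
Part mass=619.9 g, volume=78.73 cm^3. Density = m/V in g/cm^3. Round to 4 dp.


rho = 619.9 / 78.73 = 7.8737 g/cm^3


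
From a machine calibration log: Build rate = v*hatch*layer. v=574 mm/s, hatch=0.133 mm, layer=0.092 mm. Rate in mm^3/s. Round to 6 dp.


Rate = 574 * 0.133 * 0.092 = 7.023464 mm^3/s


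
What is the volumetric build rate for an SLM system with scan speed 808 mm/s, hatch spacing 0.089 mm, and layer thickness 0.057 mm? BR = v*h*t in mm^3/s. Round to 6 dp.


Rate = 808 * 0.089 * 0.057 = 4.098984 mm^3/s


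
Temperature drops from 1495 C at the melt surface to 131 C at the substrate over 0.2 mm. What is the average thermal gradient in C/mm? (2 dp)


G = (1495-131)/0.2 = 6820.0 C/mm


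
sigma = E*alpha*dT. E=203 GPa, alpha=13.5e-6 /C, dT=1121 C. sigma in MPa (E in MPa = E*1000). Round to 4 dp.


sigma = 203*1000 * 13.5e-6 * 1121 = 3072.1005 MPa


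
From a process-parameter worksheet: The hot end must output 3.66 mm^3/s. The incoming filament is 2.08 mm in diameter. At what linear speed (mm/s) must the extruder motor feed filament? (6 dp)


A = pi*(2.08/2)^2 = 3.397947
v = 3.66 / 3.397947 = 1.077121 mm/s


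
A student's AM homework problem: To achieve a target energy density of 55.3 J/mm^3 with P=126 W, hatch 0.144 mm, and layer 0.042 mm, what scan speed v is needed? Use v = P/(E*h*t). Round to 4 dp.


v = 126 / (55.3*0.144*0.042) = 376.733 mm/s


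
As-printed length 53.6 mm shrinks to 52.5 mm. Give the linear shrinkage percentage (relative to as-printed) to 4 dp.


Shrinkage = ((53.6-52.5)/53.6)*100 = 2.0522 %


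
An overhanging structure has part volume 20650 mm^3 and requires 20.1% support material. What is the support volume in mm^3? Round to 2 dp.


V_support = 20650 * 0.201 = 4150.65 mm^3


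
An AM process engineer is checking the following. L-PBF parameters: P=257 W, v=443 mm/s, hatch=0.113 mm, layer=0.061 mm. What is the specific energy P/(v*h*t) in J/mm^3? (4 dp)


Build rate = 443 * 0.113 * 0.061 = 3.053599 mm^3/s
SE = 257 / 3.053599 = 84.163 J/mm^3


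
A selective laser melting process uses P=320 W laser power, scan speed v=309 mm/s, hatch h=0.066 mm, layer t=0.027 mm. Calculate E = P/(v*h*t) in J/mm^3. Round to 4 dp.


E = 320 / (309*0.066*0.027) = 581.1441 J/mm^3


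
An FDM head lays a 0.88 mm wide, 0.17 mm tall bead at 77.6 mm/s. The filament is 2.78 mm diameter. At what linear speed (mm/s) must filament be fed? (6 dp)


Q = 0.88 * 0.17 * 77.6 = 11.60896 mm^3/s
A_fil = pi*(2.78/2)^2 = 6.06987117 mm^2
v_feed = 11.60896 / 6.06987117 = 1.912555 mm/s


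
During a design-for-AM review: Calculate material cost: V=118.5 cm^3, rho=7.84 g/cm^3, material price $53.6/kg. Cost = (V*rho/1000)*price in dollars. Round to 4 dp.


Mass = 118.5*7.84/1000 = 0.92904 kg
Cost = 0.92904 * 53.6 = 49.7965 $


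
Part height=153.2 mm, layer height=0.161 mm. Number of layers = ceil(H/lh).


Layers = ceil(153.2/0.161) = 952


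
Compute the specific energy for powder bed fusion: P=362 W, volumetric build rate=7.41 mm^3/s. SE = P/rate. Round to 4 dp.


SE = 362 / 7.41 = 48.8529 J/mm^3


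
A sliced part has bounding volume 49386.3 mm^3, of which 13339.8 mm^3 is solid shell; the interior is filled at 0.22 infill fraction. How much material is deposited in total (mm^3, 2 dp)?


V_infill = (49386.3 - 13339.8) * 0.22 = 7930.23
V_total = 13339.8 + 7930.23 = 21270.03 mm^3


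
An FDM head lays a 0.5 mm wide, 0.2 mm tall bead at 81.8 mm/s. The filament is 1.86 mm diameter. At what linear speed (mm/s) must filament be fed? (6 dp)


Q = 0.5 * 0.2 * 81.8 = 8.18 mm^3/s
A_fil = pi*(1.86/2)^2 = 2.71716349 mm^2
v_feed = 8.18 / 2.71716349 = 3.010492 mm/s


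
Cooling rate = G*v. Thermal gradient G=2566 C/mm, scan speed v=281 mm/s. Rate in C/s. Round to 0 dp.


CR = 2566 * 281 = 721046 C/s


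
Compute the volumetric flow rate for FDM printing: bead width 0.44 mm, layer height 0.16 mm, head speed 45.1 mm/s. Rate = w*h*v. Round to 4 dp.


Rate = 0.44 * 0.16 * 45.1 = 3.175 mm^3/s
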